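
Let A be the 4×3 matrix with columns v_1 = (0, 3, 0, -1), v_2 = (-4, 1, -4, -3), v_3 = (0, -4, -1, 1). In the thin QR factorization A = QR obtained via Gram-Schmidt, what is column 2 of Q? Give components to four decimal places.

q_2 = (-0.6455, -0.1291, -0.6455, -0.3873)

v_1 = (0, 3, 0, -1); ‖v_1‖ = 3.1623, so q_1 = (0.0000, 0.9487, 0.0000, -0.3162).
q_1·v_2 = 0.0000·(-4) + 0.9487·1 + 0.0000·(-4) + (-0.3162)·(-3) = 1.8974.
u_2 = v_2 − 1.8974·q_1 = (-4.0000, -0.8000, -4.0000, -2.4000).
‖u_2‖ = 6.1968, so q_2 = (-0.6455, -0.1291, -0.6455, -0.3873).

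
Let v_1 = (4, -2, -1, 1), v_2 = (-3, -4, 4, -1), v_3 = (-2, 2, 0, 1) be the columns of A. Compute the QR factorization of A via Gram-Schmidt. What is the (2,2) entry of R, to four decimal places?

r_{22} = 6.1902

e_1 = v_1/‖v_1‖ = (4, -2, -1, 1)/4.6904 = (0.8528, -0.4264, -0.2132, 0.2132).
r_{12} = e_1·v_2 = -1.9188.
u_2 = v_2 + 1.9188·e_1 = (-1.3636, -4.8182, 3.5909, -0.5909).
r_{22} = ‖u_2‖ = 6.1902.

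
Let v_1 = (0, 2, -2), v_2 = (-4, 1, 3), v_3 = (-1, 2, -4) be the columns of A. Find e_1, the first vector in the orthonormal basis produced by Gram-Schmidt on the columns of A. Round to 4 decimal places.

e_1 = (0.0000, 0.7071, -0.7071)

v_1 = (0, 2, -2); ‖v_1‖ = 2.8284, so e_1 = (0.0000, 0.7071, -0.7071).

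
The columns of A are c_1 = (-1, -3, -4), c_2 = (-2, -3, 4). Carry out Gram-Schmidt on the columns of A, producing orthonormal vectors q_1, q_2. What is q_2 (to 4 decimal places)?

q_2 = (-0.4140, -0.6755, 0.6101)

q_1 = c_1/‖c_1‖ = (-1, -3, -4)/5.0990 = (-0.1961, -0.5883, -0.7845).
r_{12} = q_1·c_2 = -0.9806.
u_2 = c_2 + 0.9806·q_1 = (-2.1923, -3.5769, 3.2308).
‖u_2‖ = 5.2951, so q_2 = (-0.4140, -0.6755, 0.6101).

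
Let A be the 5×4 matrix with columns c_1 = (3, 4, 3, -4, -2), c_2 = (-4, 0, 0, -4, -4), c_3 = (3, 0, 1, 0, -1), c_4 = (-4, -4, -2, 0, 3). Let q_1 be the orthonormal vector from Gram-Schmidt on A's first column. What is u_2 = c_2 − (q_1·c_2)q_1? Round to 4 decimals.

u_2 = (-4.6667, -0.8889, -0.6667, -3.1111, -3.5556)

q_1 = c_1/‖c_1‖ = (3, 4, 3, -4, -2)/7.3485 = (0.4082, 0.5443, 0.4082, -0.5443, -0.2722).
r_{12} = q_1·c_2 = 1.6330.
u_2 = c_2 − 1.6330·q_1 = (-4.6667, -0.8889, -0.6667, -3.1111, -3.5556).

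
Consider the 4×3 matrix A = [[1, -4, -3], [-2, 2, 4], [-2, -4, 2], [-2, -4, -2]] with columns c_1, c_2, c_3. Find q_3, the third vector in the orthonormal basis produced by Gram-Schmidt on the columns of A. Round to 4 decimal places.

c_1 = (1, -2, -2, -2); ‖c_1‖ = 3.6056, so q_1 = (0.2774, -0.5547, -0.5547, -0.5547).
q_1·c_2 = 0.2774·(-4) + (-0.5547)·2 + (-0.5547)·(-4) + (-0.5547)·(-4) = 2.2188.
u_2 = c_2 − 2.2188·q_1 = (-4.6154, 3.2308, -2.7692, -2.7692).
‖u_2‖ = 6.8613, so q_2 = (-0.6727, 0.4709, -0.4036, -0.4036).
q_1·c_3 = 0.2774·(-3) + (-0.5547)·4 + (-0.5547)·2 + (-0.5547)·(-2) = -3.0509; q_2·c_3 = (-0.6727)·(-3) + 0.4709·4 + (-0.4036)·2 + (-0.4036)·(-2) = 3.9015.
u_3 = c_3 + 3.0509·q_1 − 3.9015·q_2 = (0.4706, 0.4706, 1.8824, -2.1176).
‖u_3‖ = 2.9104, so q_3 = (0.1617, 0.1617, 0.6468, -0.7276).

q_3 = (0.1617, 0.1617, 0.6468, -0.7276)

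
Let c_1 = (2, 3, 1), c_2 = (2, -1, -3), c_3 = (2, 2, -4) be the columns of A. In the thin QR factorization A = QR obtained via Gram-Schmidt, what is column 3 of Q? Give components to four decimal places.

q_3 = (-0.5774, 0.5774, -0.5774)

c_1 = (2, 3, 1); ‖c_1‖ = 3.7417, so q_1 = (0.5345, 0.8018, 0.2673).
q_1·c_2 = 0.5345·2 + 0.8018·(-1) + 0.2673·(-3) = -0.5345.
u_2 = c_2 + 0.5345·q_1 = (2.2857, -0.5714, -2.8571).
‖u_2‖ = 3.7033, so q_2 = (0.6172, -0.1543, -0.7715).
q_1·c_3 = 0.5345·2 + 0.8018·2 + 0.2673·(-4) = 1.6036; q_2·c_3 = 0.6172·2 + (-0.1543)·2 + (-0.7715)·(-4) = 4.0119.
u_3 = c_3 − 1.6036·q_1 − 4.0119·q_2 = (-1.3333, 1.3333, -1.3333).
‖u_3‖ = 2.3094, so q_3 = (-0.5774, 0.5774, -0.5774).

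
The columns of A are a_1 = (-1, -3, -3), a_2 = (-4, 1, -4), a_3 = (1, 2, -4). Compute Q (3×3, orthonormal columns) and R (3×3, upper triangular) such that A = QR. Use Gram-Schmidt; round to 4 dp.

a_1 = (-1, -3, -3); ‖a_1‖ = 4.3589, so q_1 = (-0.2294, -0.6882, -0.6882).
q_1·a_2 = (-0.2294)·(-4) + (-0.6882)·1 + (-0.6882)·(-4) = 2.9824.
u_2 = a_2 − 2.9824·q_1 = (-3.3158, 3.0526, -1.9474).
‖u_2‖ = 4.9097, so q_2 = (-0.6754, 0.6218, -0.3966).
q_1·a_3 = (-0.2294)·1 + (-0.6882)·2 + (-0.6882)·(-4) = 1.1471; q_2·a_3 = (-0.6754)·1 + 0.6218·2 + (-0.3966)·(-4) = 2.1547.
u_3 = a_3 − 1.1471·q_1 − 2.1547·q_2 = (2.7183, 1.4498, -2.3559).
‖u_3‖ = 3.8783, so q_3 = (0.7009, 0.3738, -0.6075).

Q = [[-0.2294, -0.6754, 0.7009], [-0.6882, 0.6218, 0.3738], [-0.6882, -0.3966, -0.6075]], R = [[4.3589, 2.9824, 1.1471], [0.0000, 4.9097, 2.1547], [0.0000, 0.0000, 3.8783]]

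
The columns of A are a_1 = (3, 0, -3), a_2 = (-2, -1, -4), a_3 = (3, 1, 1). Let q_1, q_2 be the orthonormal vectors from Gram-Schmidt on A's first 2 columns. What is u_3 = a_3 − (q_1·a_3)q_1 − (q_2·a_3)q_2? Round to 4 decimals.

a_1 = (3, 0, -3); ‖a_1‖ = 4.2426, so q_1 = (0.7071, 0.0000, -0.7071).
q_1·a_2 = 0.7071·(-2) + 0.0000·(-1) + (-0.7071)·(-4) = 1.4142.
u_2 = a_2 − 1.4142·q_1 = (-3.0000, -1.0000, -3.0000).
‖u_2‖ = 4.3589, so q_2 = (-0.6882, -0.2294, -0.6882).
q_1·a_3 = 0.7071·3 + 0.0000·1 + (-0.7071)·1 = 1.4142; q_2·a_3 = (-0.6882)·3 + (-0.2294)·1 + (-0.6882)·1 = -2.9824.
u_3 = a_3 − 1.4142·q_1 + 2.9824·q_2 = (-0.0526, 0.3158, -0.0526).

u_3 = (-0.0526, 0.3158, -0.0526)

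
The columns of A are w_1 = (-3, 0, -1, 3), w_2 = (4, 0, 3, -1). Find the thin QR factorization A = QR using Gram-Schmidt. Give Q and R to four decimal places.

q_1 = w_1/‖w_1‖ = (-3, 0, -1, 3)/4.3589 = (-0.6882, 0.0000, -0.2294, 0.6882).
r_{12} = q_1·w_2 = -4.1295.
u_2 = w_2 + 4.1295·q_1 = (1.1579, 0.0000, 2.0526, 1.8421).
‖u_2‖ = 2.9912, so q_2 = (0.3871, 0.0000, 0.6862, 0.6158).

Q = [[-0.6882, 0.3871], [0.0000, 0.0000], [-0.2294, 0.6862], [0.6882, 0.6158]], R = [[4.3589, -4.1295], [0.0000, 2.9912]]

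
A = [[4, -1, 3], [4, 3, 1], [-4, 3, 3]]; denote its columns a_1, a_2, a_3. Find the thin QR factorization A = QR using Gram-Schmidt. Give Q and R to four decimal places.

Q = [[0.5774, -0.1543, 0.8018], [0.5774, 0.7715, -0.2673], [-0.5774, 0.6172, 0.5345]], R = [[6.9282, -0.5774, 0.5774], [0.0000, 4.3205, 2.1602], [0.0000, 0.0000, 3.7417]]

a_1 = (4, 4, -4); ‖a_1‖ = 6.9282, so e_1 = (0.5774, 0.5774, -0.5774).
e_1·a_2 = 0.5774·(-1) + 0.5774·3 + (-0.5774)·3 = -0.5774.
u_2 = a_2 + 0.5774·e_1 = (-0.6667, 3.3333, 2.6667).
‖u_2‖ = 4.3205, so e_2 = (-0.1543, 0.7715, 0.6172).
e_1·a_3 = 0.5774·3 + 0.5774·1 + (-0.5774)·3 = 0.5774; e_2·a_3 = (-0.1543)·3 + 0.7715·1 + 0.6172·3 = 2.1602.
u_3 = a_3 − 0.5774·e_1 − 2.1602·e_2 = (3.0000, -1.0000, 2.0000).
‖u_3‖ = 3.7417, so e_3 = (0.8018, -0.2673, 0.5345).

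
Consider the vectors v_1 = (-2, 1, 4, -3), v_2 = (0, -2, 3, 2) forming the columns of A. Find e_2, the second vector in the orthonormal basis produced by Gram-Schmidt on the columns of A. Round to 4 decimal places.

e_2 = (0.0657, -0.5257, 0.6079, 0.5914)

v_1 = (-2, 1, 4, -3); ‖v_1‖ = 5.4772, so e_1 = (-0.3651, 0.1826, 0.7303, -0.5477).
e_1·v_2 = (-0.3651)·0 + 0.1826·(-2) + 0.7303·3 + (-0.5477)·2 = 0.7303.
u_2 = v_2 − 0.7303·e_1 = (0.2667, -2.1333, 2.4667, 2.4000).
‖u_2‖ = 4.0579, so e_2 = (0.0657, -0.5257, 0.6079, 0.5914).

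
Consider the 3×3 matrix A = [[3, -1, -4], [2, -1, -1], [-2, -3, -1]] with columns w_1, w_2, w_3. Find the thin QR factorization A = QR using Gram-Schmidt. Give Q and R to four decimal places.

Q = [[0.7276, -0.3557, -0.5866], [0.4851, -0.3379, 0.8066], [-0.4851, -0.8714, -0.0733]], R = [[4.1231, 0.2425, -2.9104], [0.0000, 3.3077, 2.6320], [0.0000, 0.0000, 1.6131]]

q_1 = w_1/‖w_1‖ = (3, 2, -2)/4.1231 = (0.7276, 0.4851, -0.4851).
r_{12} = q_1·w_2 = 0.2425.
u_2 = w_2 − 0.2425·q_1 = (-1.1765, -1.1176, -2.8824).
‖u_2‖ = 3.3077, so q_2 = (-0.3557, -0.3379, -0.8714).
r_{13} = q_1·w_3 = -2.9104; r_{23} = q_2·w_3 = 2.6320.
u_3 = w_3 + 2.9104·q_1 − 2.6320·q_2 = (-0.9462, 1.3011, -0.1183).
‖u_3‖ = 1.6131, so q_3 = (-0.5866, 0.8066, -0.0733).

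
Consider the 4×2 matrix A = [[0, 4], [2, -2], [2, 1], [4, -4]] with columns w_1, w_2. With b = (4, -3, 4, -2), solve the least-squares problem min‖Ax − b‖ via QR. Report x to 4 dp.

e_1 = w_1/‖w_1‖ = (0, 2, 2, 4)/4.8990 = (0.0000, 0.4082, 0.4082, 0.8165).
r_{12} = e_1·w_2 = -3.6742.
u_2 = w_2 + 3.6742·e_1 = (4.0000, -0.5000, 2.5000, -1.0000).
‖u_2‖ = 4.8477, so e_2 = (0.8251, -0.1031, 0.5157, -0.2063).
Qᵀb = (-1.2247, 6.0854).
Back-substitute: x_2 = 6.0854/4.8477 = 1.2553.
x_1 = (-1.2247 + 3.6742·1.2553)/4.8990 = 0.6915.

x = (0.6915, 1.2553)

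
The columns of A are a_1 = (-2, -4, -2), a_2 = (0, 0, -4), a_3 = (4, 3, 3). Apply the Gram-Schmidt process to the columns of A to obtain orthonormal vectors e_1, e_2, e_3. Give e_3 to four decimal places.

e_3 = (0.8944, -0.4472, 0.0000)

a_1 = (-2, -4, -2); ‖a_1‖ = 4.8990, so e_1 = (-0.4082, -0.8165, -0.4082).
e_1·a_2 = (-0.4082)·0 + (-0.8165)·0 + (-0.4082)·(-4) = 1.6330.
u_2 = a_2 − 1.6330·e_1 = (0.6667, 1.3333, -3.3333).
‖u_2‖ = 3.6515, so e_2 = (0.1826, 0.3651, -0.9129).
e_1·a_3 = (-0.4082)·4 + (-0.8165)·3 + (-0.4082)·3 = -5.3072; e_2·a_3 = 0.1826·4 + 0.3651·3 + (-0.9129)·3 = -0.9129.
u_3 = a_3 + 5.3072·e_1 + 0.9129·e_2 = (2.0000, -1.0000, 0.0000).
‖u_3‖ = 2.2361, so e_3 = (0.8944, -0.4472, 0.0000).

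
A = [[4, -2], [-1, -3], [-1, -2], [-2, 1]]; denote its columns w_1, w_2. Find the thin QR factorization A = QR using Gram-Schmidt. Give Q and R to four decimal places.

Q = [[0.8528, -0.2657], [-0.2132, -0.7859], [-0.2132, -0.5424], [-0.4264, 0.1328]], R = [[4.6904, -1.0660], [0.0000, 4.1065]]

q_1 = w_1/‖w_1‖ = (4, -1, -1, -2)/4.6904 = (0.8528, -0.2132, -0.2132, -0.4264).
r_{12} = q_1·w_2 = -1.0660.
u_2 = w_2 + 1.0660·q_1 = (-1.0909, -3.2273, -2.2273, 0.5455).
‖u_2‖ = 4.1065, so q_2 = (-0.2657, -0.7859, -0.5424, 0.1328).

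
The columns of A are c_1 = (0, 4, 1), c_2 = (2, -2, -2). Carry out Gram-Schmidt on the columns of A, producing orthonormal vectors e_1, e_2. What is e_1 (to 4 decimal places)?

e_1 = (0.0000, 0.9701, 0.2425)

c_1 = (0, 4, 1); ‖c_1‖ = 4.1231, so e_1 = (0.0000, 0.9701, 0.2425).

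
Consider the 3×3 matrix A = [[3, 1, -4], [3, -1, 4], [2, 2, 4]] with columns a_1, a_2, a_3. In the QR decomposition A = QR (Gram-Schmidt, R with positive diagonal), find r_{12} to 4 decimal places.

a_1 = (3, 3, 2); ‖a_1‖ = 4.6904, so q_1 = (0.6396, 0.6396, 0.4264).
r_{12} = q_1·a_2 = 0.8528.

r_{12} = 0.8528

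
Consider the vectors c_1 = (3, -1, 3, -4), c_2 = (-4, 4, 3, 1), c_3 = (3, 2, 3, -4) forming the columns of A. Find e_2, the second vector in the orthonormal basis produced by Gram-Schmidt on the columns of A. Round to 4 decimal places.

c_1 = (3, -1, 3, -4); ‖c_1‖ = 5.9161, so e_1 = (0.5071, -0.1690, 0.5071, -0.6761).
e_1·c_2 = 0.5071·(-4) + (-0.1690)·4 + 0.5071·3 + (-0.6761)·1 = -1.8593.
u_2 = c_2 + 1.8593·e_1 = (-3.0571, 3.6857, 3.9429, -0.2571).
‖u_2‖ = 6.2083, so e_2 = (-0.4924, 0.5937, 0.6351, -0.0414).

e_2 = (-0.4924, 0.5937, 0.6351, -0.0414)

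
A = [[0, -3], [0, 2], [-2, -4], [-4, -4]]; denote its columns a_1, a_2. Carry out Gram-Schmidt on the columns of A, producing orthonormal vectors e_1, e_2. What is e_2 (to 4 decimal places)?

e_2 = (-0.7454, 0.4969, -0.3975, 0.1988)

a_1 = (0, 0, -2, -4); ‖a_1‖ = 4.4721, so e_1 = (0.0000, 0.0000, -0.4472, -0.8944).
e_1·a_2 = 0.0000·(-3) + 0.0000·2 + (-0.4472)·(-4) + (-0.8944)·(-4) = 5.3666.
u_2 = a_2 − 5.3666·e_1 = (-3.0000, 2.0000, -1.6000, 0.8000).
‖u_2‖ = 4.0249, so e_2 = (-0.7454, 0.4969, -0.3975, 0.1988).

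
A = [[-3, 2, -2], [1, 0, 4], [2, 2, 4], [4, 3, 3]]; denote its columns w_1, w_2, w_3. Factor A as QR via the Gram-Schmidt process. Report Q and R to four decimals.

w_1 = (-3, 1, 2, 4); ‖w_1‖ = 5.4772, so e_1 = (-0.5477, 0.1826, 0.3651, 0.7303).
e_1·w_2 = (-0.5477)·2 + 0.1826·0 + 0.3651·2 + 0.7303·3 = 1.8257.
u_2 = w_2 − 1.8257·e_1 = (3.0000, -0.3333, 1.3333, 1.6667).
‖u_2‖ = 3.6968, so e_2 = (0.8115, -0.0902, 0.3607, 0.4508).
e_1·w_3 = (-0.5477)·(-2) + 0.1826·4 + 0.3651·4 + 0.7303·3 = 5.4772; e_2·w_3 = 0.8115·(-2) + (-0.0902)·4 + 0.3607·4 + 0.4508·3 = 0.8115.
u_3 = w_3 − 5.4772·e_1 − 0.8115·e_2 = (0.3415, 3.0732, 1.7073, -1.3659).
‖u_3‖ = 3.7870, so e_3 = (0.0902, 0.8115, 0.4508, -0.3607).

Q = [[-0.5477, 0.8115, 0.0902], [0.1826, -0.0902, 0.8115], [0.3651, 0.3607, 0.4508], [0.7303, 0.4508, -0.3607]], R = [[5.4772, 1.8257, 5.4772], [0.0000, 3.6968, 0.8115], [0.0000, 0.0000, 3.7870]]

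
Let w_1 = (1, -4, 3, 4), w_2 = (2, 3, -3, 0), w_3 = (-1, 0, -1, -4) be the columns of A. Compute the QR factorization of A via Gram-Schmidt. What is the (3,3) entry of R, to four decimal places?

r_{33} = 1.9091

e_1 = w_1/‖w_1‖ = (1, -4, 3, 4)/6.4807 = (0.1543, -0.6172, 0.4629, 0.6172).
r_{12} = e_1·w_2 = -2.9318.
u_2 = w_2 + 2.9318·e_1 = (2.4524, 1.1905, -1.6429, 1.8095).
‖u_2‖ = 3.6613, so e_2 = (0.6698, 0.3252, -0.4487, 0.4942).
r_{13} = e_1·w_3 = -3.0861; r_{23} = e_2·w_3 = -2.1981.
u_3 = w_3 + 3.0861·e_1 + 2.1981·e_2 = (0.9485, -1.1901, -0.5577, -1.0089).
r_{33} = ‖u_3‖ = 1.9091.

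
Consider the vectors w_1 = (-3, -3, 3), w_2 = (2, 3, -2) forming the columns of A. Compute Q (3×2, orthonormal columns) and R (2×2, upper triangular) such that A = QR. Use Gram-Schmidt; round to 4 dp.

w_1 = (-3, -3, 3); ‖w_1‖ = 5.1962, so q_1 = (-0.5774, -0.5774, 0.5774).
q_1·w_2 = (-0.5774)·2 + (-0.5774)·3 + 0.5774·(-2) = -4.0415.
u_2 = w_2 + 4.0415·q_1 = (-0.3333, 0.6667, 0.3333).
‖u_2‖ = 0.8165, so q_2 = (-0.4082, 0.8165, 0.4082).

Q = [[-0.5774, -0.4082], [-0.5774, 0.8165], [0.5774, 0.4082]], R = [[5.1962, -4.0415], [0.0000, 0.8165]]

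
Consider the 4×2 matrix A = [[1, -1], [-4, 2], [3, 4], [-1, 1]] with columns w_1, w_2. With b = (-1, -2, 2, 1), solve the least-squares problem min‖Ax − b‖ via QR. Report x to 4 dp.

x = (0.4271, 0.2339)

e_1 = w_1/‖w_1‖ = (1, -4, 3, -1)/5.1962 = (0.1925, -0.7698, 0.5774, -0.1925).
r_{12} = e_1·w_2 = 0.3849.
u_2 = w_2 − 0.3849·e_1 = (-1.0741, 2.2963, 3.7778, 1.0741).
‖u_2‖ = 4.6746, so e_2 = (-0.2298, 0.4912, 0.8082, 0.2298).
Qᵀb = (2.3094, 1.0934).
Back-substitute: x_2 = 1.0934/4.6746 = 0.2339.
x_1 = (2.3094 − 0.3849·0.2339)/5.1962 = 0.4271.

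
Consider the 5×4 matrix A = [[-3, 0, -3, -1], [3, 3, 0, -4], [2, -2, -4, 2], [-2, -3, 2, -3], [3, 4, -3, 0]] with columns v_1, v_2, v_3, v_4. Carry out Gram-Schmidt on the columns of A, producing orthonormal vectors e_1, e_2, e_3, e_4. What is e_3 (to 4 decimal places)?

e_3 = (-0.6627, 0.1936, -0.6238, 0.1996, -0.3074)

e_1 = v_1/‖v_1‖ = (-3, 3, 2, -2, 3)/5.9161 = (-0.5071, 0.5071, 0.3381, -0.3381, 0.5071).
r_{12} = e_1·v_2 = 3.8877.
u_2 = v_2 − 3.8877·e_1 = (1.9714, 1.0286, -3.3143, -1.6857, 2.0286).
‖u_2‖ = 4.7839, so e_2 = (0.4121, 0.2150, -0.6928, -0.3524, 0.4240).
r_{13} = e_1·v_3 = -2.0284; r_{23} = e_2·v_3 = -0.4420.
u_3 = v_3 + 2.0284·e_1 + 0.4420·e_2 = (-3.8464, 1.1236, -3.6205, 1.1586, -1.7840).
‖u_3‖ = 5.8043, so e_3 = (-0.6627, 0.1936, -0.6238, 0.1996, -0.3074).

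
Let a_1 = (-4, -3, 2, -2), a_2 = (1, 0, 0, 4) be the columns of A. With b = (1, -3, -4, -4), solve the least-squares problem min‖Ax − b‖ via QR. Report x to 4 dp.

x = (-0.2278, -1.0432)

a_1 = (-4, -3, 2, -2); ‖a_1‖ = 5.7446, so e_1 = (-0.6963, -0.5222, 0.3482, -0.3482).
e_1·a_2 = (-0.6963)·1 + (-0.5222)·0 + 0.3482·0 + (-0.3482)·4 = -2.0889.
u_2 = a_2 + 2.0889·e_1 = (-0.4545, -1.0909, 0.7273, 3.2727).
‖u_2‖ = 3.5548, so e_2 = (-0.1279, -0.3069, 0.2046, 0.9207).
Qᵀb = (0.8704, -3.7082).
Back-substitute: x_2 = -3.7082/3.5548 = -1.0432.
x_1 = (0.8704 + 2.0889·(-1.0432))/5.7446 = -0.2278.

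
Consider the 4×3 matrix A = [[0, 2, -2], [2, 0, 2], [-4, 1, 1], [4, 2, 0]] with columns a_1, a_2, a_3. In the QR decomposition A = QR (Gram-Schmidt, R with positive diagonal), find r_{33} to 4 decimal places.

q_1 = a_1/‖a_1‖ = (0, 2, -4, 4)/6.0000 = (0.0000, 0.3333, -0.6667, 0.6667).
r_{12} = q_1·a_2 = 0.6667.
u_2 = a_2 − 0.6667·q_1 = (2.0000, -0.2222, 1.4444, 1.5556).
‖u_2‖ = 2.9250, so q_2 = (0.6838, -0.0760, 0.4938, 0.5318).
r_{13} = q_1·a_3 = 0.0000; r_{23} = q_2·a_3 = -1.0256.
u_3 = a_3 + 0.0000·q_1 + 1.0256·q_2 = (-1.2987, 1.9221, 1.5065, 0.5455).
r_{33} = ‖u_3‖ = 2.8192.

r_{33} = 2.8192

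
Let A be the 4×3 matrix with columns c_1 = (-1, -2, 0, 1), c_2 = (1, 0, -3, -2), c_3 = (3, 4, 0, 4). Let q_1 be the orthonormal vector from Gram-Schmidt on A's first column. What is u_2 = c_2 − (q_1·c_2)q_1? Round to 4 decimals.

c_1 = (-1, -2, 0, 1); ‖c_1‖ = 2.4495, so q_1 = (-0.4082, -0.8165, 0.0000, 0.4082).
q_1·c_2 = (-0.4082)·1 + (-0.8165)·0 + 0.0000·(-3) + 0.4082·(-2) = -1.2247.
u_2 = c_2 + 1.2247·q_1 = (0.5000, -1.0000, -3.0000, -1.5000).

u_2 = (0.5000, -1.0000, -3.0000, -1.5000)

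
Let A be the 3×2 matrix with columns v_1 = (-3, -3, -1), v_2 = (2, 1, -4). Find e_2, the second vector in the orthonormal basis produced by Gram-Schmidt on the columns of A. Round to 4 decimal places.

v_1 = (-3, -3, -1); ‖v_1‖ = 4.3589, so e_1 = (-0.6882, -0.6882, -0.2294).
e_1·v_2 = (-0.6882)·2 + (-0.6882)·1 + (-0.2294)·(-4) = -1.1471.
u_2 = v_2 + 1.1471·e_1 = (1.2105, 0.2105, -4.2632).
‖u_2‖ = 4.4367, so e_2 = (0.2728, 0.0475, -0.9609).

e_2 = (0.2728, 0.0475, -0.9609)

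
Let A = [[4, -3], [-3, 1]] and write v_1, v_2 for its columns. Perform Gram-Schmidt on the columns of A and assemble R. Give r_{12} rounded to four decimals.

r_{12} = -3.0000

e_1 = v_1/‖v_1‖ = (4, -3)/5.0000 = (0.8000, -0.6000).
r_{12} = e_1·v_2 = -3.0000.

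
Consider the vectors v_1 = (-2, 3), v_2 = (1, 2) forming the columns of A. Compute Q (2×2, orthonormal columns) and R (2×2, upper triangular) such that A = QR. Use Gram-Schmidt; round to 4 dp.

v_1 = (-2, 3); ‖v_1‖ = 3.6056, so e_1 = (-0.5547, 0.8321).
e_1·v_2 = (-0.5547)·1 + 0.8321·2 = 1.1094.
u_2 = v_2 − 1.1094·e_1 = (1.6154, 1.0769).
‖u_2‖ = 1.9415, so e_2 = (0.8321, 0.5547).

Q = [[-0.5547, 0.8321], [0.8321, 0.5547]], R = [[3.6056, 1.1094], [0.0000, 1.9415]]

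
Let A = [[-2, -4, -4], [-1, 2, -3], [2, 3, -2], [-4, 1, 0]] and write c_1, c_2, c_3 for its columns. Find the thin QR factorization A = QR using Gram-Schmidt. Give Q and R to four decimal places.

Q = [[-0.4000, -0.6414, -0.6214], [-0.2000, 0.4429, -0.5528], [0.4000, 0.4505, -0.5225], [-0.8000, 0.4353, 0.1877]], R = [[5.0000, 1.6000, 1.4000], [0.0000, 5.2383, 0.3360], [0.0000, 0.0000, 5.1891]]

e_1 = c_1/‖c_1‖ = (-2, -1, 2, -4)/5.0000 = (-0.4000, -0.2000, 0.4000, -0.8000).
r_{12} = e_1·c_2 = 1.6000.
u_2 = c_2 − 1.6000·e_1 = (-3.3600, 2.3200, 2.3600, 2.2800).
‖u_2‖ = 5.2383, so e_2 = (-0.6414, 0.4429, 0.4505, 0.4353).
r_{13} = e_1·c_3 = 1.4000; r_{23} = e_2·c_3 = 0.3360.
u_3 = c_3 − 1.4000·e_1 − 0.3360·e_2 = (-3.2245, -2.8688, -2.7114, 0.9738).
‖u_3‖ = 5.1891, so e_3 = (-0.6214, -0.5528, -0.5225, 0.1877).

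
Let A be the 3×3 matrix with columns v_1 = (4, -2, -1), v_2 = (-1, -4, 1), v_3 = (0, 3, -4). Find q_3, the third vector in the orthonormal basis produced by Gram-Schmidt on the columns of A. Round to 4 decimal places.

q_3 = (-0.3123, -0.1562, -0.9370)

q_1 = v_1/‖v_1‖ = (4, -2, -1)/4.5826 = (0.8729, -0.4364, -0.2182).
r_{12} = q_1·v_2 = 0.6547.
u_2 = v_2 − 0.6547·q_1 = (-1.5714, -3.7143, 1.1429).
‖u_2‖ = 4.1918, so q_2 = (-0.3749, -0.8861, 0.2726).
r_{13} = q_1·v_3 = -0.4364; r_{23} = q_2·v_3 = -3.7488.
u_3 = v_3 + 0.4364·q_1 + 3.7488·q_2 = (-1.0244, -0.5122, -3.0732).
‖u_3‖ = 3.2796, so q_3 = (-0.3123, -0.1562, -0.9370).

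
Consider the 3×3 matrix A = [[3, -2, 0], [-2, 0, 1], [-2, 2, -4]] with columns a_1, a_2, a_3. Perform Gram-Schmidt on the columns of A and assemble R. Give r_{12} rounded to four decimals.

r_{12} = -2.4254

a_1 = (3, -2, -2); ‖a_1‖ = 4.1231, so e_1 = (0.7276, -0.4851, -0.4851).
r_{12} = e_1·a_2 = -2.4254.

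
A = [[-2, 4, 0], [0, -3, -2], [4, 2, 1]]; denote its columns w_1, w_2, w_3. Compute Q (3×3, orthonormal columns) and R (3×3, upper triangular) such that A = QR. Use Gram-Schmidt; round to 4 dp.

Q = [[-0.4472, 0.7428, -0.4983], [0.0000, -0.5571, -0.8305], [0.8944, 0.3714, -0.2491]], R = [[4.4721, 0.0000, 0.8944], [0.0000, 5.3852, 1.4856], [0.0000, 0.0000, 1.4118]]

e_1 = w_1/‖w_1‖ = (-2, 0, 4)/4.4721 = (-0.4472, 0.0000, 0.8944).
r_{12} = e_1·w_2 = 0.0000.
u_2 = w_2 + 0.0000·e_1 = (4.0000, -3.0000, 2.0000).
‖u_2‖ = 5.3852, so e_2 = (0.7428, -0.5571, 0.3714).
r_{13} = e_1·w_3 = 0.8944; r_{23} = e_2·w_3 = 1.4856.
u_3 = w_3 − 0.8944·e_1 − 1.4856·e_2 = (-0.7034, -1.1724, -0.3517).
‖u_3‖ = 1.4118, so e_3 = (-0.4983, -0.8305, -0.2491).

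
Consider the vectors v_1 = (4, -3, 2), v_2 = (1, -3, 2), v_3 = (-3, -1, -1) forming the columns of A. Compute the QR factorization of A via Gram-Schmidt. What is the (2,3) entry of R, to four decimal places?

r_{23} = 2.2146

v_1 = (4, -3, 2); ‖v_1‖ = 5.3852, so e_1 = (0.7428, -0.5571, 0.3714).
e_1·v_2 = 0.7428·1 + (-0.5571)·(-3) + 0.3714·2 = 3.1568.
u_2 = v_2 − 3.1568·e_1 = (-1.3448, -1.2414, 0.8276).
‖u_2‖ = 2.0086, so e_2 = (-0.6695, -0.6180, 0.4120).
r_{23} = e_2·v_3 = 2.2146.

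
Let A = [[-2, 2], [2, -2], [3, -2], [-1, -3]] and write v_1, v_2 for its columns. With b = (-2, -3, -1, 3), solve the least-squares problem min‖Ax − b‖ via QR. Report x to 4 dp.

x = (-0.8677, -0.6926)

e_1 = v_1/‖v_1‖ = (-2, 2, 3, -1)/4.2426 = (-0.4714, 0.4714, 0.7071, -0.2357).
r_{12} = e_1·v_2 = -2.5927.
u_2 = v_2 + 2.5927·e_1 = (0.7778, -0.7778, -0.1667, -3.6111).
‖u_2‖ = 3.7786, so e_2 = (0.2058, -0.2058, -0.0441, -0.9557).
Qᵀb = (-1.8856, -2.6171).
Back-substitute: x_2 = -2.6171/3.7786 = -0.6926.
x_1 = (-1.8856 + 2.5927·(-0.6926))/4.2426 = -0.8677.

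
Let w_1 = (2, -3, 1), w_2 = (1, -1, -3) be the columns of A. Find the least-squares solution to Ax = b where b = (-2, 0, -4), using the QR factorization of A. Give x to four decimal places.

x = (-0.7200, 1.0400)

q_1 = w_1/‖w_1‖ = (2, -3, 1)/3.7417 = (0.5345, -0.8018, 0.2673).
r_{12} = q_1·w_2 = 0.5345.
u_2 = w_2 − 0.5345·q_1 = (0.7143, -0.5714, -3.1429).
‖u_2‖ = 3.2733, so q_2 = (0.2182, -0.1746, -0.9602).
Qᵀb = (-2.1381, 3.4042).
Back-substitute: x_2 = 3.4042/3.2733 = 1.0400.
x_1 = (-2.1381 − 0.5345·1.0400)/3.7417 = -0.7200.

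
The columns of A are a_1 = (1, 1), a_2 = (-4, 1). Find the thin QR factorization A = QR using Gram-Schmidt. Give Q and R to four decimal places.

a_1 = (1, 1); ‖a_1‖ = 1.4142, so q_1 = (0.7071, 0.7071).
q_1·a_2 = 0.7071·(-4) + 0.7071·1 = -2.1213.
u_2 = a_2 + 2.1213·q_1 = (-2.5000, 2.5000).
‖u_2‖ = 3.5355, so q_2 = (-0.7071, 0.7071).

Q = [[0.7071, -0.7071], [0.7071, 0.7071]], R = [[1.4142, -2.1213], [0.0000, 3.5355]]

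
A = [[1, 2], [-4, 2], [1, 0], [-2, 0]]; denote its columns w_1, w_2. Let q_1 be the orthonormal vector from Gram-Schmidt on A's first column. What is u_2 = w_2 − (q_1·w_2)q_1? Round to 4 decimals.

w_1 = (1, -4, 1, -2); ‖w_1‖ = 4.6904, so q_1 = (0.2132, -0.8528, 0.2132, -0.4264).
q_1·w_2 = 0.2132·2 + (-0.8528)·2 + 0.2132·0 + (-0.4264)·0 = -1.2792.
u_2 = w_2 + 1.2792·q_1 = (2.2727, 0.9091, 0.2727, -0.5455).

u_2 = (2.2727, 0.9091, 0.2727, -0.5455)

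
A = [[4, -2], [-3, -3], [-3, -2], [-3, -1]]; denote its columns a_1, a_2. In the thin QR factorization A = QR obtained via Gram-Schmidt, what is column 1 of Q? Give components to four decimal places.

q_1 = (0.6100, -0.4575, -0.4575, -0.4575)

q_1 = a_1/‖a_1‖ = (4, -3, -3, -3)/6.5574 = (0.6100, -0.4575, -0.4575, -0.4575).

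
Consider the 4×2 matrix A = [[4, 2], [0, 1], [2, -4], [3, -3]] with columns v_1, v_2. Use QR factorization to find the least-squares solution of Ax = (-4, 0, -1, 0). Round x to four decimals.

v_1 = (4, 0, 2, 3); ‖v_1‖ = 5.3852, so q_1 = (0.7428, 0.0000, 0.3714, 0.5571).
q_1·v_2 = 0.7428·2 + 0.0000·1 + 0.3714·(-4) + 0.5571·(-3) = -1.6713.
u_2 = v_2 + 1.6713·q_1 = (3.2414, 1.0000, -3.3793, -2.0690).
‖u_2‖ = 5.2160, so q_2 = (0.6214, 0.1917, -0.6479, -0.3967).
Qᵀb = (-3.3425, -1.8378).
Back-substitute: x_2 = -1.8378/5.2160 = -0.3523.
x_1 = (-3.3425 + 1.6713·(-0.3523))/5.3852 = -0.7300.

x = (-0.7300, -0.3523)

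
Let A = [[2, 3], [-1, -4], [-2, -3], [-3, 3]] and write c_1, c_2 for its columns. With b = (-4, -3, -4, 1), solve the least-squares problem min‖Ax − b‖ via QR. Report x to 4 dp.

x = (-0.1448, 0.3724)

q_1 = c_1/‖c_1‖ = (2, -1, -2, -3)/4.2426 = (0.4714, -0.2357, -0.4714, -0.7071).
r_{12} = q_1·c_2 = 1.6499.
u_2 = c_2 − 1.6499·q_1 = (2.2222, -3.6111, -2.2222, 4.1667).
‖u_2‖ = 6.3465, so q_2 = (0.3502, -0.5690, -0.3502, 0.6565).
Qᵀb = (0.0000, 2.3635).
Back-substitute: x_2 = 2.3635/6.3465 = 0.3724.
x_1 = (0.0000 − 1.6499·0.3724)/4.2426 = -0.1448.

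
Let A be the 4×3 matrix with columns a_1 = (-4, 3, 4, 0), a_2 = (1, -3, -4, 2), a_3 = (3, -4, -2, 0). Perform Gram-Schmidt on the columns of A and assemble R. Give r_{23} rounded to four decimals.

r_{23} = 0.1188

a_1 = (-4, 3, 4, 0); ‖a_1‖ = 6.4031, so e_1 = (-0.6247, 0.4685, 0.6247, 0.0000).
e_1·a_2 = (-0.6247)·1 + 0.4685·(-3) + 0.6247·(-4) + 0.0000·2 = -4.5290.
u_2 = a_2 + 4.5290·e_1 = (-1.8293, -0.8780, -1.1707, 2.0000).
‖u_2‖ = 3.0802, so e_2 = (-0.5939, -0.2851, -0.3801, 0.6493).
r_{23} = e_2·a_3 = 0.1188.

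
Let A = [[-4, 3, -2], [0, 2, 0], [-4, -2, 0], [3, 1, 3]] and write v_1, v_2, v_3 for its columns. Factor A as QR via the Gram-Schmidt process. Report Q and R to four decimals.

Q = [[-0.6247, 0.6846, 0.0322], [0.0000, 0.4717, 0.1218], [-0.6247, -0.4947, 0.5744], [0.4685, 0.2531, 0.8088]], R = [[6.4031, -0.1562, 2.6550], [0.0000, 4.2398, -0.6098], [0.0000, 0.0000, 2.3621]]

v_1 = (-4, 0, -4, 3); ‖v_1‖ = 6.4031, so q_1 = (-0.6247, 0.0000, -0.6247, 0.4685).
q_1·v_2 = (-0.6247)·3 + 0.0000·2 + (-0.6247)·(-2) + 0.4685·1 = -0.1562.
u_2 = v_2 + 0.1562·q_1 = (2.9024, 2.0000, -2.0976, 1.0732).
‖u_2‖ = 4.2398, so q_2 = (0.6846, 0.4717, -0.4947, 0.2531).
q_1·v_3 = (-0.6247)·(-2) + 0.0000·0 + (-0.6247)·0 + 0.4685·3 = 2.6550; q_2·v_3 = 0.6846·(-2) + 0.4717·0 + (-0.4947)·0 + 0.2531·3 = -0.6098.
u_3 = v_3 − 2.6550·q_1 + 0.6098·q_2 = (0.0760, 0.2877, 1.3569, 1.9104).
‖u_3‖ = 2.3621, so q_3 = (0.0322, 0.1218, 0.5744, 0.8088).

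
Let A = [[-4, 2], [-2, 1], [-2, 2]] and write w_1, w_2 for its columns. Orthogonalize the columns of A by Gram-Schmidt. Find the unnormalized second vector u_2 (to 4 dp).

u_2 = (-0.3333, -0.1667, 0.8333)

q_1 = w_1/‖w_1‖ = (-4, -2, -2)/4.8990 = (-0.8165, -0.4082, -0.4082).
r_{12} = q_1·w_2 = -2.8577.
u_2 = w_2 + 2.8577·q_1 = (-0.3333, -0.1667, 0.8333).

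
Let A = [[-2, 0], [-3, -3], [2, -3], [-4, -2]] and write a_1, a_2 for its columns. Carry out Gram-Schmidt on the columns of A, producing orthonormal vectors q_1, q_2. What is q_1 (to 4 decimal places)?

q_1 = (-0.3482, -0.5222, 0.3482, -0.6963)

a_1 = (-2, -3, 2, -4); ‖a_1‖ = 5.7446, so q_1 = (-0.3482, -0.5222, 0.3482, -0.6963).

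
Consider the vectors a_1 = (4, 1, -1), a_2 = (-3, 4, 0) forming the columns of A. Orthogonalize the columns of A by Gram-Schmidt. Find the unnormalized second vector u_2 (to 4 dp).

q_1 = a_1/‖a_1‖ = (4, 1, -1)/4.2426 = (0.9428, 0.2357, -0.2357).
r_{12} = q_1·a_2 = -1.8856.
u_2 = a_2 + 1.8856·q_1 = (-1.2222, 4.4444, -0.4444).

u_2 = (-1.2222, 4.4444, -0.4444)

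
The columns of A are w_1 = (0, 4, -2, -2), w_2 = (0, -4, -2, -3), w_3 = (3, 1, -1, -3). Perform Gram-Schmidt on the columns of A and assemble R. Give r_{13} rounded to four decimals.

w_1 = (0, 4, -2, -2); ‖w_1‖ = 4.8990, so e_1 = (0.0000, 0.8165, -0.4082, -0.4082).
r_{13} = e_1·w_3 = 2.4495.

r_{13} = 2.4495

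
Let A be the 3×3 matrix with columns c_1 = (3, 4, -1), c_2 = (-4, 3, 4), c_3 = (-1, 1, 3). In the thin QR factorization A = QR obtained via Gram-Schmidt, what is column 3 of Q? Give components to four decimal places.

q_3 = (0.5864, -0.2469, 0.7715)

q_1 = c_1/‖c_1‖ = (3, 4, -1)/5.0990 = (0.5883, 0.7845, -0.1961).
r_{12} = q_1·c_2 = -0.7845.
u_2 = c_2 + 0.7845·q_1 = (-3.5385, 3.6154, 3.8462).
‖u_2‖ = 6.3549, so q_2 = (-0.5568, 0.5689, 0.6052).
r_{13} = q_1·c_3 = -0.3922; r_{23} = q_2·c_3 = 2.9414.
u_3 = c_3 + 0.3922·q_1 − 2.9414·q_2 = (0.8686, -0.3657, 1.1429).
‖u_3‖ = 1.4813, so q_3 = (0.5864, -0.2469, 0.7715).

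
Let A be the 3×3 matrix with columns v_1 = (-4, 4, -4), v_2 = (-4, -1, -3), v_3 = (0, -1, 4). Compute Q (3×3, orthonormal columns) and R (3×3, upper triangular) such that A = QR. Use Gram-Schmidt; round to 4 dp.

v_1 = (-4, 4, -4); ‖v_1‖ = 6.9282, so q_1 = (-0.5774, 0.5774, -0.5774).
q_1·v_2 = (-0.5774)·(-4) + 0.5774·(-1) + (-0.5774)·(-3) = 3.4641.
u_2 = v_2 − 3.4641·q_1 = (-2.0000, -3.0000, -1.0000).
‖u_2‖ = 3.7417, so q_2 = (-0.5345, -0.8018, -0.2673).
q_1·v_3 = (-0.5774)·0 + 0.5774·(-1) + (-0.5774)·4 = -2.8868; q_2·v_3 = (-0.5345)·0 + (-0.8018)·(-1) + (-0.2673)·4 = -0.2673.
u_3 = v_3 + 2.8868·q_1 + 0.2673·q_2 = (-1.8095, 0.4524, 2.2619).
‖u_3‖ = 2.9318, so q_3 = (-0.6172, 0.1543, 0.7715).

Q = [[-0.5774, -0.5345, -0.6172], [0.5774, -0.8018, 0.1543], [-0.5774, -0.2673, 0.7715]], R = [[6.9282, 3.4641, -2.8868], [0.0000, 3.7417, -0.2673], [0.0000, 0.0000, 2.9318]]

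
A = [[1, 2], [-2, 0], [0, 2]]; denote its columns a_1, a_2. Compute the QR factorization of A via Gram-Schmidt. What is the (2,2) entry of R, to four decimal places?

q_1 = a_1/‖a_1‖ = (1, -2, 0)/2.2361 = (0.4472, -0.8944, 0.0000).
r_{12} = q_1·a_2 = 0.8944.
u_2 = a_2 − 0.8944·q_1 = (1.6000, 0.8000, 2.0000).
r_{22} = ‖u_2‖ = 2.6833.

r_{22} = 2.6833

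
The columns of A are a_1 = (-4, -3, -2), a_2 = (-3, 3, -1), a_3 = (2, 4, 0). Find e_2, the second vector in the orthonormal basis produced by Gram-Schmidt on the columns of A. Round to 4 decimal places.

a_1 = (-4, -3, -2); ‖a_1‖ = 5.3852, so e_1 = (-0.7428, -0.5571, -0.3714).
e_1·a_2 = (-0.7428)·(-3) + (-0.5571)·3 + (-0.3714)·(-1) = 0.9285.
u_2 = a_2 − 0.9285·e_1 = (-2.3103, 3.5172, -0.6552).
‖u_2‖ = 4.2589, so e_2 = (-0.5425, 0.8259, -0.1538).

e_2 = (-0.5425, 0.8259, -0.1538)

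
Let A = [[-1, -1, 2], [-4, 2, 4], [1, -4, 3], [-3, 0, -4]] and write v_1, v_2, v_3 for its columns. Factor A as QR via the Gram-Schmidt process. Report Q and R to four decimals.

Q = [[-0.1925, -0.3463, 0.1977], [-0.7698, 0.0911, 0.5770], [0.1925, -0.8839, 0.2391], [-0.5774, -0.3007, -0.7555]], R = [[5.1962, -2.1170, -0.5774], [0.0000, 4.0643, -1.7770], [0.0000, 0.0000, 6.4427]]

v_1 = (-1, -4, 1, -3); ‖v_1‖ = 5.1962, so e_1 = (-0.1925, -0.7698, 0.1925, -0.5774).
e_1·v_2 = (-0.1925)·(-1) + (-0.7698)·2 + 0.1925·(-4) + (-0.5774)·0 = -2.1170.
u_2 = v_2 + 2.1170·e_1 = (-1.4074, 0.3704, -3.5926, -1.2222).
‖u_2‖ = 4.0643, so e_2 = (-0.3463, 0.0911, -0.8839, -0.3007).
e_1·v_3 = (-0.1925)·2 + (-0.7698)·4 + 0.1925·3 + (-0.5774)·(-4) = -0.5774; e_2·v_3 = (-0.3463)·2 + 0.0911·4 + (-0.8839)·3 + (-0.3007)·(-4) = -1.7770.
u_3 = v_3 + 0.5774·e_1 + 1.7770·e_2 = (1.2735, 3.7175, 1.5404, -4.8677).
‖u_3‖ = 6.4427, so e_3 = (0.1977, 0.5770, 0.2391, -0.7555).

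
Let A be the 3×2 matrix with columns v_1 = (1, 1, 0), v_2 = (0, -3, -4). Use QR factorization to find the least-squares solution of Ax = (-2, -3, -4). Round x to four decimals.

x = (-1.2195, 0.8537)

v_1 = (1, 1, 0); ‖v_1‖ = 1.4142, so e_1 = (0.7071, 0.7071, 0.0000).
e_1·v_2 = 0.7071·0 + 0.7071·(-3) + 0.0000·(-4) = -2.1213.
u_2 = v_2 + 2.1213·e_1 = (1.5000, -1.5000, -4.0000).
‖u_2‖ = 4.5277, so e_2 = (0.3313, -0.3313, -0.8835).
Qᵀb = (-3.5355, 3.8651).
Back-substitute: x_2 = 3.8651/4.5277 = 0.8537.
x_1 = (-3.5355 + 2.1213·0.8537)/1.4142 = -1.2195.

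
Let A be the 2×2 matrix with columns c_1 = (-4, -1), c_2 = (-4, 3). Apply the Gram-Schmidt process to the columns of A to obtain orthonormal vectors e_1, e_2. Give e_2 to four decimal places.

e_2 = (-0.2425, 0.9701)

c_1 = (-4, -1); ‖c_1‖ = 4.1231, so e_1 = (-0.9701, -0.2425).
e_1·c_2 = (-0.9701)·(-4) + (-0.2425)·3 = 3.1530.
u_2 = c_2 − 3.1530·e_1 = (-0.9412, 3.7647).
‖u_2‖ = 3.8806, so e_2 = (-0.2425, 0.9701).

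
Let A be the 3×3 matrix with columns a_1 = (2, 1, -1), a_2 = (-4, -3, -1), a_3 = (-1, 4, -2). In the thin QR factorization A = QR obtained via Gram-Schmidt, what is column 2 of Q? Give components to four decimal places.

q_2 = (-0.2182, -0.4364, -0.8729)

q_1 = a_1/‖a_1‖ = (2, 1, -1)/2.4495 = (0.8165, 0.4082, -0.4082).
r_{12} = q_1·a_2 = -4.0825.
u_2 = a_2 + 4.0825·q_1 = (-0.6667, -1.3333, -2.6667).
‖u_2‖ = 3.0551, so q_2 = (-0.2182, -0.4364, -0.8729).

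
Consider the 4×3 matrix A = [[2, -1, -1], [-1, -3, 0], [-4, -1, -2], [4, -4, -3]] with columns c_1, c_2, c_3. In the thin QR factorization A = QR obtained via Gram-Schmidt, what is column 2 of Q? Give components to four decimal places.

e_2 = (-0.0832, -0.6769, -0.4494, -0.5770)

c_1 = (2, -1, -4, 4); ‖c_1‖ = 6.0828, so e_1 = (0.3288, -0.1644, -0.6576, 0.6576).
e_1·c_2 = 0.3288·(-1) + (-0.1644)·(-3) + (-0.6576)·(-1) + 0.6576·(-4) = -1.8084.
u_2 = c_2 + 1.8084·e_1 = (-0.4054, -3.2973, -2.1892, -2.8108).
‖u_2‖ = 4.8713, so e_2 = (-0.0832, -0.6769, -0.4494, -0.5770).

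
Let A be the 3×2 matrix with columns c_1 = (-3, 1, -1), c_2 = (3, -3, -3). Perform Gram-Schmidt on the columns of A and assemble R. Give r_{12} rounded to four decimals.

c_1 = (-3, 1, -1); ‖c_1‖ = 3.3166, so q_1 = (-0.9045, 0.3015, -0.3015).
r_{12} = q_1·c_2 = -2.7136.

r_{12} = -2.7136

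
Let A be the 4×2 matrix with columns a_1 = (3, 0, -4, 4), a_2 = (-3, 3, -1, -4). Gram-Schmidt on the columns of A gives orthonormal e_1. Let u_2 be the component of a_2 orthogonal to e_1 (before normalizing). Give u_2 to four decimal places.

a_1 = (3, 0, -4, 4); ‖a_1‖ = 6.4031, so e_1 = (0.4685, 0.0000, -0.6247, 0.6247).
e_1·a_2 = 0.4685·(-3) + 0.0000·3 + (-0.6247)·(-1) + 0.6247·(-4) = -3.2796.
u_2 = a_2 + 3.2796·e_1 = (-1.4634, 3.0000, -3.0488, -1.9512).

u_2 = (-1.4634, 3.0000, -3.0488, -1.9512)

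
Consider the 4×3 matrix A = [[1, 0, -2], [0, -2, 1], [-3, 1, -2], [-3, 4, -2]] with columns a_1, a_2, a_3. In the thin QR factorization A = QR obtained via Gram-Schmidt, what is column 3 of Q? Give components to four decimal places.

e_3 = (-0.8946, 0.0426, -0.4260, 0.1278)

a_1 = (1, 0, -3, -3); ‖a_1‖ = 4.3589, so e_1 = (0.2294, 0.0000, -0.6882, -0.6882).
e_1·a_2 = 0.2294·0 + 0.0000·(-2) + (-0.6882)·1 + (-0.6882)·4 = -3.4412.
u_2 = a_2 + 3.4412·e_1 = (0.7895, -2.0000, -1.3684, 1.6316).
‖u_2‖ = 3.0262, so e_2 = (0.2609, -0.6609, -0.4522, 0.5392).
e_1·a_3 = 0.2294·(-2) + 0.0000·1 + (-0.6882)·(-2) + (-0.6882)·(-2) = 2.2942; e_2·a_3 = 0.2609·(-2) + (-0.6609)·1 + (-0.4522)·(-2) + 0.5392·(-2) = -1.3566.
u_3 = a_3 − 2.2942·e_1 + 1.3566·e_2 = (-2.1724, 0.1034, -1.0345, 0.3103).
‖u_3‖ = 2.4283, so e_3 = (-0.8946, 0.0426, -0.4260, 0.1278).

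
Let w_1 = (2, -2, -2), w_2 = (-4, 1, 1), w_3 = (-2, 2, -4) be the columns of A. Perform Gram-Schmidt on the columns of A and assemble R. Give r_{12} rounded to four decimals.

w_1 = (2, -2, -2); ‖w_1‖ = 3.4641, so q_1 = (0.5774, -0.5774, -0.5774).
r_{12} = q_1·w_2 = -3.4641.

r_{12} = -3.4641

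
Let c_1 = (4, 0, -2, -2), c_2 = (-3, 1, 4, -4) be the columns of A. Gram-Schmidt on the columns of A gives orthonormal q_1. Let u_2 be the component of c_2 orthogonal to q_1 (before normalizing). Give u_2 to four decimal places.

q_1 = c_1/‖c_1‖ = (4, 0, -2, -2)/4.8990 = (0.8165, 0.0000, -0.4082, -0.4082).
r_{12} = q_1·c_2 = -2.4495.
u_2 = c_2 + 2.4495·q_1 = (-1.0000, 1.0000, 3.0000, -5.0000).

u_2 = (-1.0000, 1.0000, 3.0000, -5.0000)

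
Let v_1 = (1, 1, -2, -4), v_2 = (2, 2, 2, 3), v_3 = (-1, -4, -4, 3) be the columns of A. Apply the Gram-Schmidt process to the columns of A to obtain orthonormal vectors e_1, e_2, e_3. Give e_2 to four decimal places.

e_2 = (0.6695, 0.6695, 0.2391, 0.2152)

v_1 = (1, 1, -2, -4); ‖v_1‖ = 4.6904, so e_1 = (0.2132, 0.2132, -0.4264, -0.8528).
e_1·v_2 = 0.2132·2 + 0.2132·2 + (-0.4264)·2 + (-0.8528)·3 = -2.5584.
u_2 = v_2 + 2.5584·e_1 = (2.5455, 2.5455, 0.9091, 0.8182).
‖u_2‖ = 3.8019, so e_2 = (0.6695, 0.6695, 0.2391, 0.2152).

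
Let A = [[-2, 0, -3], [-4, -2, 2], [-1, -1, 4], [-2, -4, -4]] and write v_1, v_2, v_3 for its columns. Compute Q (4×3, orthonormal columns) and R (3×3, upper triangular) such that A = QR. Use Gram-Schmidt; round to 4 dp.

q_1 = v_1/‖v_1‖ = (-2, -4, -1, -2)/5.0000 = (-0.4000, -0.8000, -0.2000, -0.4000).
r_{12} = q_1·v_2 = 3.4000.
u_2 = v_2 − 3.4000·q_1 = (1.3600, 0.7200, -0.3200, -2.6400).
‖u_2‖ = 3.0725, so q_2 = (0.4426, 0.2343, -0.1042, -0.8592).
r_{13} = q_1·v_3 = 0.4000; r_{23} = q_2·v_3 = 2.1611.
u_3 = v_3 − 0.4000·q_1 − 2.1611·q_2 = (-3.7966, 1.8136, 4.3051, -1.9831).
‖u_3‖ = 6.3379, so q_3 = (-0.5990, 0.2861, 0.6793, -0.3129).

Q = [[-0.4000, 0.4426, -0.5990], [-0.8000, 0.2343, 0.2861], [-0.2000, -0.1042, 0.6793], [-0.4000, -0.8592, -0.3129]], R = [[5.0000, 3.4000, 0.4000], [0.0000, 3.0725, 2.1611], [0.0000, 0.0000, 6.3379]]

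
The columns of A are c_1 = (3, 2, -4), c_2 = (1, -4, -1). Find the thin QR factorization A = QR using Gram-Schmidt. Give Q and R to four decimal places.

q_1 = c_1/‖c_1‖ = (3, 2, -4)/5.3852 = (0.5571, 0.3714, -0.7428).
r_{12} = q_1·c_2 = -0.1857.
u_2 = c_2 + 0.1857·q_1 = (1.1034, -3.9310, -1.1379).
‖u_2‖ = 4.2386, so q_2 = (0.2603, -0.9274, -0.2685).

Q = [[0.5571, 0.2603], [0.3714, -0.9274], [-0.7428, -0.2685]], R = [[5.3852, -0.1857], [0.0000, 4.2386]]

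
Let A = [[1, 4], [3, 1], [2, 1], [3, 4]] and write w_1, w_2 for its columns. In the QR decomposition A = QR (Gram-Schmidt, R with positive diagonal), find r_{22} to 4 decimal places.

r_{22} = 3.8505

e_1 = w_1/‖w_1‖ = (1, 3, 2, 3)/4.7958 = (0.2085, 0.6255, 0.4170, 0.6255).
r_{12} = e_1·w_2 = 4.3788.
u_2 = w_2 − 4.3788·e_1 = (3.0870, -1.7391, -0.8261, 1.2609).
r_{22} = ‖u_2‖ = 3.8505.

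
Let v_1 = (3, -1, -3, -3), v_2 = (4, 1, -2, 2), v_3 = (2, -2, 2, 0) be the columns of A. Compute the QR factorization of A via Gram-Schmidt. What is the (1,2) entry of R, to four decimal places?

q_1 = v_1/‖v_1‖ = (3, -1, -3, -3)/5.2915 = (0.5669, -0.1890, -0.5669, -0.5669).
r_{12} = q_1·v_2 = 2.0788.

r_{12} = 2.0788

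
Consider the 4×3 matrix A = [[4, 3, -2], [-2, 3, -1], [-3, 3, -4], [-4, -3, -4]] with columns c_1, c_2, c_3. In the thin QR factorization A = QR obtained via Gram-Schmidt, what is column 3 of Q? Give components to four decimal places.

c_1 = (4, -2, -3, -4); ‖c_1‖ = 6.7082, so q_1 = (0.5963, -0.2981, -0.4472, -0.5963).
q_1·c_2 = 0.5963·3 + (-0.2981)·3 + (-0.4472)·3 + (-0.5963)·(-3) = 1.3416.
u_2 = c_2 − 1.3416·q_1 = (2.2000, 3.4000, 3.6000, -2.2000).
‖u_2‖ = 5.8481, so q_2 = (0.3762, 0.5814, 0.6156, -0.3762).
q_1·c_3 = 0.5963·(-2) + (-0.2981)·(-1) + (-0.4472)·(-4) + (-0.5963)·(-4) = 3.2796; q_2·c_3 = 0.3762·(-2) + 0.5814·(-1) + 0.6156·(-4) + (-0.3762)·(-4) = -2.2914.
u_3 = c_3 − 3.2796·q_1 + 2.2914·q_2 = (-3.0936, 1.3099, -1.1228, -2.9064).
‖u_3‖ = 4.5819, so q_3 = (-0.6752, 0.2859, -0.2451, -0.6343).

q_3 = (-0.6752, 0.2859, -0.2451, -0.6343)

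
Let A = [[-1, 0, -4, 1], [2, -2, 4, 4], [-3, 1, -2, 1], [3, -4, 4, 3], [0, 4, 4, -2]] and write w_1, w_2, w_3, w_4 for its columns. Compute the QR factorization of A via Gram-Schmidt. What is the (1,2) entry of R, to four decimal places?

e_1 = w_1/‖w_1‖ = (-1, 2, -3, 3, 0)/4.7958 = (-0.2085, 0.4170, -0.6255, 0.6255, 0.0000).
r_{12} = e_1·w_2 = -3.9618.

r_{12} = -3.9618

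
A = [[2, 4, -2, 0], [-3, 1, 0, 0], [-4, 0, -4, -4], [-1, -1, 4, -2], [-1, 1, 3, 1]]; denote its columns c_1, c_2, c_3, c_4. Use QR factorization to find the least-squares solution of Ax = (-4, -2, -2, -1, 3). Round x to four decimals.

q_1 = c_1/‖c_1‖ = (2, -3, -4, -1, -1)/5.5678 = (0.3592, -0.5388, -0.7184, -0.1796, -0.1796).
r_{12} = q_1·c_2 = 0.8980.
u_2 = c_2 − 0.8980·q_1 = (3.6774, 1.4839, 0.6452, -0.8387, 1.1613).
‖u_2‖ = 4.2654, so q_2 = (0.8622, 0.3479, 0.1513, -0.1966, 0.2723).
r_{13} = q_1·c_3 = 0.8980; r_{23} = q_2·c_3 = -2.2991.
u_3 = c_3 − 0.8980·q_1 + 2.2991·q_2 = (-0.3404, 1.2837, -3.0071, 3.7092, 3.7872).
‖u_3‖ = 6.2376, so q_3 = (-0.0546, 0.2058, -0.4821, 0.5947, 0.6072).
r_{14} = q_1·c_4 = 3.0533; r_{24} = q_2·c_4 = 0.0605; r_{34} = q_3·c_4 = 1.3462.
u_4 = c_4 − 3.0533·q_1 − 0.0605·q_2 − 1.3462·q_3 = (-1.0755, 1.3471, -1.1666, -2.2402, 0.7145).
‖u_4‖ = 3.1403, so q_4 = (-0.3425, 0.4290, -0.3715, -0.7134, 0.2275).
Qᵀb = (0.7184, -3.4335, 1.9977, 2.6510).
Back-substitute: x_4 = 2.6510/3.1403 = 0.8442.
x_3 = (1.9977 − 1.3462·0.8442)/6.2376 = 0.1381.
x_2 = (-3.4335 + 2.2991·0.1381 − 0.0605·0.8442)/4.2654 = -0.7425.
x_1 = (0.7184 − 0.8980·(-0.7425) − 0.8980·0.1381 − 3.0533·0.8442)/5.5678 = -0.2364.

x = (-0.2364, -0.7425, 0.1381, 0.8442)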